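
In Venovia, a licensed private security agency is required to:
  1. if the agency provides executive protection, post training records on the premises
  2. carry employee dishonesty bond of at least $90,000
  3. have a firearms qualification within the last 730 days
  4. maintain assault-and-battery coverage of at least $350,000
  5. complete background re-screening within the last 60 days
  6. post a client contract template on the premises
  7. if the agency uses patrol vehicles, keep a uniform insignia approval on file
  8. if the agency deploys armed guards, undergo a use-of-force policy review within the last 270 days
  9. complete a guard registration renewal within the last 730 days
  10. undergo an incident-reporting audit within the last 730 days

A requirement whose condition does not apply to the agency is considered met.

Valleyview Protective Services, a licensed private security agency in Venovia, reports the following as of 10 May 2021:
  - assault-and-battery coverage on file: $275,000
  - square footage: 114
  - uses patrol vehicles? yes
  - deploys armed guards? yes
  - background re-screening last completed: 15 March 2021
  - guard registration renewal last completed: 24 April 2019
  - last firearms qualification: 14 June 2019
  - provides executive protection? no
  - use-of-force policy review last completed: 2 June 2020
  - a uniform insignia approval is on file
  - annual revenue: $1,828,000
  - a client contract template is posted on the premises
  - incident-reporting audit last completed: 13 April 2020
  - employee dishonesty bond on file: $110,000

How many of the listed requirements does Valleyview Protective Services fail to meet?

3

1. condition 'provides executive protection' does not hold → requirement n/a → met
2. employee dishonesty bond $110,000 ≥ $90,000 → met
3. firearms qualification 696 days ago vs limit 730 → met
4. assault-and-battery coverage $275,000 < $350,000 → not met
5. background re-screening 56 days ago vs limit 60 → met
6. client contract template present → met
7. condition 'uses patrol vehicles' holds; uniform insignia approval present → met
8. condition 'deploys armed guards' holds; use-of-force policy review 342 days ago vs limit 270 → not met
9. guard registration renewal 747 days ago vs limit 730 → not met
10. incident-reporting audit 392 days ago vs limit 730 → met
Not met: 3 of 10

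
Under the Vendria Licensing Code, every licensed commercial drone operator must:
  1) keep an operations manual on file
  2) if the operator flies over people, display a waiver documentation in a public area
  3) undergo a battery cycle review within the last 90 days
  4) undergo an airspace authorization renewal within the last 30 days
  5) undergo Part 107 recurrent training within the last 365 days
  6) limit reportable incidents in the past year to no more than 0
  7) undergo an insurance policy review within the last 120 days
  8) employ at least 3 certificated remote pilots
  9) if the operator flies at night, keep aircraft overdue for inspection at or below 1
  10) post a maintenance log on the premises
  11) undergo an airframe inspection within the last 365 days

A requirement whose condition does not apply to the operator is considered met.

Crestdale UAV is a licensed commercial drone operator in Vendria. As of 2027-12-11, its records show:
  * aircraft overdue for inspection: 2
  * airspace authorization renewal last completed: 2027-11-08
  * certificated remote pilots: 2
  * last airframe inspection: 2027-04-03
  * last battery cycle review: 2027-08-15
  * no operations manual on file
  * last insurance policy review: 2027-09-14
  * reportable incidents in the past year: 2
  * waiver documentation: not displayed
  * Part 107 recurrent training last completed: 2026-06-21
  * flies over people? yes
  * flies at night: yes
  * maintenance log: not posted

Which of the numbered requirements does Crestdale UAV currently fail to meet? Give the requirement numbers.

1. operations manual absent → not met
2. condition 'flies over people' holds; waiver documentation absent → not met
3. battery cycle review 118 days ago vs limit 90 → not met
4. airspace authorization renewal 33 days ago vs limit 30 → not met
5. Part 107 recurrent training 538 days ago vs limit 365 → not met
6. reportable incidents in the past year 2 > 0 → not met
7. insurance policy review 88 days ago vs limit 120 → met
8. certificated remote pilots 2 < 3 → not met
9. condition 'flies at night' holds; aircraft overdue for inspection 2 > 1 → not met
10. maintenance log absent → not met
11. airframe inspection 252 days ago vs limit 365 → met
Not met: 1, 2, 3, 4, 5, 6, 8, 9, 10

1, 2, 3, 4, 5, 6, 8, 9, 10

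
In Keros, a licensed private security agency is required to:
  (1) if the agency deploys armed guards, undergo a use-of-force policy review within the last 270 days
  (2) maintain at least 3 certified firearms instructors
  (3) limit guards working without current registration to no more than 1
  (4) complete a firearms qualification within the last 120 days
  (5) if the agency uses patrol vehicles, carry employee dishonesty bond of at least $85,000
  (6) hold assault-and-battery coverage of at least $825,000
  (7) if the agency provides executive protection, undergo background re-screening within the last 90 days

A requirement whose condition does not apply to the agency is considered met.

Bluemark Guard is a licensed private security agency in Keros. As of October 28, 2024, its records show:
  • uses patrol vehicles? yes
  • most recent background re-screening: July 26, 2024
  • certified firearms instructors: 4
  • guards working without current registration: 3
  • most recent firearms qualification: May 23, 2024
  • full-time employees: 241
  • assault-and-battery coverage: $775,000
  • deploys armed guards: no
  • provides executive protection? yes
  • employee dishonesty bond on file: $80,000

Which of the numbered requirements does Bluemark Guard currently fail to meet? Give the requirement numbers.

1. condition 'deploys armed guards' does not hold → requirement n/a → met
2. certified firearms instructors 4 ≥ 3 → met
3. guards working without current registration 3 > 1 → not met
4. firearms qualification 158 days ago vs limit 120 → not met
5. condition 'uses patrol vehicles' holds; employee dishonesty bond $80,000 < $85,000 → not met
6. assault-and-battery coverage $775,000 < $825,000 → not met
7. condition 'provides executive protection' holds; background re-screening 94 days ago vs limit 90 → not met
Not met: 3, 4, 5, 6, 7

3, 4, 5, 6, 7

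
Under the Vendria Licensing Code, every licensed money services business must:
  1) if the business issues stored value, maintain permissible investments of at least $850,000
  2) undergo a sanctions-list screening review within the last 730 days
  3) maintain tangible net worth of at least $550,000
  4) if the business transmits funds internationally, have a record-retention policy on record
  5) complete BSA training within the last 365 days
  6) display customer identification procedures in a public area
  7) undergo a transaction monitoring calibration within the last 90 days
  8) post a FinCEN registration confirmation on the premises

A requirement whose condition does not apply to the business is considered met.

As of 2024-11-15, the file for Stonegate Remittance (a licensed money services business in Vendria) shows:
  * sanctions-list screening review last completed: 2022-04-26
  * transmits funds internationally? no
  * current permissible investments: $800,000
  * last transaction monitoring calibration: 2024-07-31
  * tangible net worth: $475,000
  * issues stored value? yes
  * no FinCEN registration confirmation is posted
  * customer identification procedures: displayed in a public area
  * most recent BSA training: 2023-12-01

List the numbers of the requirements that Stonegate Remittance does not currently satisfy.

1, 2, 3, 7, 8

1. condition 'issues stored value' holds; permissible investments $800,000 < $850,000 → not met
2. sanctions-list screening review 934 days ago vs limit 730 → not met
3. tangible net worth $475,000 < $550,000 → not met
4. condition 'transmits funds internationally' does not hold → requirement n/a → met
5. BSA training 350 days ago vs limit 365 → met
6. customer identification procedures present → met
7. transaction monitoring calibration 107 days ago vs limit 90 → not met
8. FinCEN registration confirmation absent → not met
Not met: 1, 2, 3, 7, 8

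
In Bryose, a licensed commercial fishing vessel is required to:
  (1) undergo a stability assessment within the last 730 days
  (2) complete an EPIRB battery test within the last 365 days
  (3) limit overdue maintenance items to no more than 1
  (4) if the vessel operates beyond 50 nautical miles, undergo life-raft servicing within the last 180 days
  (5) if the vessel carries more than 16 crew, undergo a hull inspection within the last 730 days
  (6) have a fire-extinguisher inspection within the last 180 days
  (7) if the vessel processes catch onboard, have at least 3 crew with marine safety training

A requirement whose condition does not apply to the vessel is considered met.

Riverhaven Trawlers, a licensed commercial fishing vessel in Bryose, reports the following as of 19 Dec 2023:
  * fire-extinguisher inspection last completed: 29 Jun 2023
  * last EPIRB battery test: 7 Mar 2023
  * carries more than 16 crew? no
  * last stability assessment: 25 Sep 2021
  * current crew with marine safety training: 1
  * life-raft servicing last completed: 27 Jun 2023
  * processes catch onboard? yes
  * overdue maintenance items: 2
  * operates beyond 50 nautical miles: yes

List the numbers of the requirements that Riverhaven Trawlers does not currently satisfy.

1. stability assessment 815 days ago vs limit 730 → not met
2. EPIRB battery test 287 days ago vs limit 365 → met
3. overdue maintenance items 2 > 1 → not met
4. condition 'operates beyond 50 nautical miles' holds; life-raft servicing 175 days ago vs limit 180 → met
5. condition 'carries more than 16 crew' does not hold → requirement n/a → met
6. fire-extinguisher inspection 173 days ago vs limit 180 → met
7. condition 'processes catch onboard' holds; crew with marine safety training 1 < 3 → not met
Not met: 1, 3, 7

1, 3, 7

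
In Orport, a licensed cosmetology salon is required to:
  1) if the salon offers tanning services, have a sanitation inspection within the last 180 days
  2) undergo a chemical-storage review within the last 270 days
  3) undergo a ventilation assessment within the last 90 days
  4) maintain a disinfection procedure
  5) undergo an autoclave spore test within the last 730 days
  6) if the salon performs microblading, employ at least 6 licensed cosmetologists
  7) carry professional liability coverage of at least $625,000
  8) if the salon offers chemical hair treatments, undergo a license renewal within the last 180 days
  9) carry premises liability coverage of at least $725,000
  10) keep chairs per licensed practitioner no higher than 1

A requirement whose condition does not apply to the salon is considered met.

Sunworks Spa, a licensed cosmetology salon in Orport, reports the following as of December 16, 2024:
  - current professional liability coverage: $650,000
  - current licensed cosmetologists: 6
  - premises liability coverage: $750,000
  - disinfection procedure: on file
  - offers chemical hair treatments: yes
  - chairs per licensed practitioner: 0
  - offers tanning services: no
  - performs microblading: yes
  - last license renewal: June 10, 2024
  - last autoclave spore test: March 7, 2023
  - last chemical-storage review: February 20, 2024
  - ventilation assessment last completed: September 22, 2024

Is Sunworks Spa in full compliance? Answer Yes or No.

1. condition 'offers tanning services' does not hold → requirement n/a → met
2. chemical-storage review 300 days ago vs limit 270 → not met
3. ventilation assessment 85 days ago vs limit 90 → met
4. disinfection procedure present → met
5. autoclave spore test 650 days ago vs limit 730 → met
6. condition 'performs microblading' holds; licensed cosmetologists 6 ≥ 6 → met
7. professional liability coverage $650,000 ≥ $625,000 → met
8. condition 'offers chemical hair treatments' holds; license renewal 189 days ago vs limit 180 → not met
9. premises liability coverage $750,000 ≥ $725,000 → met
10. chairs per licensed practitioner 0 ≤ 1 → met
Not met: 2, 8

No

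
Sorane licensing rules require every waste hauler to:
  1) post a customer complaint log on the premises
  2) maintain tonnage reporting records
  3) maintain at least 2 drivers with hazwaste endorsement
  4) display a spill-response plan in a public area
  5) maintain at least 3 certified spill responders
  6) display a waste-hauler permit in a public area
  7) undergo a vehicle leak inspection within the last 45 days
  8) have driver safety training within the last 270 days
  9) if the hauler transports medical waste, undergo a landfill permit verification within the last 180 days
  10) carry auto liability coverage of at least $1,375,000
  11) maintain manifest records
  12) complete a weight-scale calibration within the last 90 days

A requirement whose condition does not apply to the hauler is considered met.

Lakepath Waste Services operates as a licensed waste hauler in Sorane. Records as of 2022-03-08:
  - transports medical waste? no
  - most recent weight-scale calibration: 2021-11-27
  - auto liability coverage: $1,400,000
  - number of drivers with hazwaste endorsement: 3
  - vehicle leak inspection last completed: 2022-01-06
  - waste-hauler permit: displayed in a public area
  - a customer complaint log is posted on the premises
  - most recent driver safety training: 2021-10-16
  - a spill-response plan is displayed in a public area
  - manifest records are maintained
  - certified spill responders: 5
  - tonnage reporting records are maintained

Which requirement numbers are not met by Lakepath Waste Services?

1. customer complaint log present → met
2. tonnage reporting records present → met
3. drivers with hazwaste endorsement 3 ≥ 2 → met
4. spill-response plan present → met
5. certified spill responders 5 ≥ 3 → met
6. waste-hauler permit present → met
7. vehicle leak inspection 61 days ago vs limit 45 → not met
8. driver safety training 143 days ago vs limit 270 → met
9. condition 'transports medical waste' does not hold → requirement n/a → met
10. auto liability coverage $1,400,000 ≥ $1,375,000 → met
11. manifest records present → met
12. weight-scale calibration 101 days ago vs limit 90 → not met
Not met: 7, 12

7, 12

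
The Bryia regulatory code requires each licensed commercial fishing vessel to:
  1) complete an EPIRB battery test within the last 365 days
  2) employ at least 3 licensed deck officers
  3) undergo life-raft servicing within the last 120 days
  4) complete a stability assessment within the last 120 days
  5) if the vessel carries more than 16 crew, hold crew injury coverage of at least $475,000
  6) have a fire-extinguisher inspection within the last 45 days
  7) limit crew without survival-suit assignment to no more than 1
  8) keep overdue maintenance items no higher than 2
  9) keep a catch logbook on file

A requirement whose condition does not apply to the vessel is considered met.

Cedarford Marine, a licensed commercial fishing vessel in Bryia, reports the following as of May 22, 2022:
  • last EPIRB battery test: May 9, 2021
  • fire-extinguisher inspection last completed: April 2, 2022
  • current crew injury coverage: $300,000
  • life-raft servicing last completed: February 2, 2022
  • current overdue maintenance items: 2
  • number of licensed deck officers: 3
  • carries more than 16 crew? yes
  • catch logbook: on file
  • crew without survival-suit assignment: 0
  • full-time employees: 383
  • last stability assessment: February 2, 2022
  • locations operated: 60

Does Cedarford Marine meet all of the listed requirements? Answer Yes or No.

No

1. EPIRB battery test 378 days ago vs limit 365 → not met
2. licensed deck officers 3 ≥ 3 → met
3. life-raft servicing 109 days ago vs limit 120 → met
4. stability assessment 109 days ago vs limit 120 → met
5. condition 'carries more than 16 crew' holds; crew injury coverage $300,000 < $475,000 → not met
6. fire-extinguisher inspection 50 days ago vs limit 45 → not met
7. crew without survival-suit assignment 0 ≤ 1 → met
8. overdue maintenance items 2 ≤ 2 → met
9. catch logbook present → met
Not met: 1, 5, 6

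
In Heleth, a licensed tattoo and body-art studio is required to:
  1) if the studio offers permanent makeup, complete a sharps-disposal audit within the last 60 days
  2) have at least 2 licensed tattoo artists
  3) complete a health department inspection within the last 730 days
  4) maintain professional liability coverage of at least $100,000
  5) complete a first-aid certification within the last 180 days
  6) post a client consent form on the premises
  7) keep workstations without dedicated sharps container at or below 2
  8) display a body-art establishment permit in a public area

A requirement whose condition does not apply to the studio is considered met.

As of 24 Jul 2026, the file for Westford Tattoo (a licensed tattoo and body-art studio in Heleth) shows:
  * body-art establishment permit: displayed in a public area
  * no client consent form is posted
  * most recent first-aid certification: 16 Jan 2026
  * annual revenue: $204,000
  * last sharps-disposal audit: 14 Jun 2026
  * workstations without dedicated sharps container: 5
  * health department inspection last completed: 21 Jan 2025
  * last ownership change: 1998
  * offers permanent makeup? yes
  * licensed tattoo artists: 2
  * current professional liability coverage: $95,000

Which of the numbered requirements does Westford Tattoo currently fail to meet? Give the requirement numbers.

4, 5, 6, 7

1. condition 'offers permanent makeup' holds; sharps-disposal audit 40 days ago vs limit 60 → met
2. licensed tattoo artists 2 ≥ 2 → met
3. health department inspection 549 days ago vs limit 730 → met
4. professional liability coverage $95,000 < $100,000 → not met
5. first-aid certification 189 days ago vs limit 180 → not met
6. client consent form absent → not met
7. workstations without dedicated sharps container 5 > 2 → not met
8. body-art establishment permit present → met
Not met: 4, 5, 6, 7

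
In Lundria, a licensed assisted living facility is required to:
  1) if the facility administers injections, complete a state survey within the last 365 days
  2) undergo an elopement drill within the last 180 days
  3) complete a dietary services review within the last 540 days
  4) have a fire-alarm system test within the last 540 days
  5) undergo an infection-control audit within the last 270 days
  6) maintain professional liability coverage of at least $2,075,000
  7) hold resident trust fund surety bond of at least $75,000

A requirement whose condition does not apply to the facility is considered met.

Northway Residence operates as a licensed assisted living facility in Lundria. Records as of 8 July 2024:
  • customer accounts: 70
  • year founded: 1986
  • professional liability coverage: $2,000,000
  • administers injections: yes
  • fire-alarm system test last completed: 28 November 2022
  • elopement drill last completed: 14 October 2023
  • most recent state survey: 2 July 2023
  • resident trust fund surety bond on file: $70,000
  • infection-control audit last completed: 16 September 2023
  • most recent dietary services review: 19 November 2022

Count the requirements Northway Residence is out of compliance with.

1. condition 'administers injections' holds; state survey 372 days ago vs limit 365 → not met
2. elopement drill 268 days ago vs limit 180 → not met
3. dietary services review 597 days ago vs limit 540 → not met
4. fire-alarm system test 588 days ago vs limit 540 → not met
5. infection-control audit 296 days ago vs limit 270 → not met
6. professional liability coverage $2,000,000 < $2,075,000 → not met
7. resident trust fund surety bond $70,000 < $75,000 → not met
Not met: 7 of 7

7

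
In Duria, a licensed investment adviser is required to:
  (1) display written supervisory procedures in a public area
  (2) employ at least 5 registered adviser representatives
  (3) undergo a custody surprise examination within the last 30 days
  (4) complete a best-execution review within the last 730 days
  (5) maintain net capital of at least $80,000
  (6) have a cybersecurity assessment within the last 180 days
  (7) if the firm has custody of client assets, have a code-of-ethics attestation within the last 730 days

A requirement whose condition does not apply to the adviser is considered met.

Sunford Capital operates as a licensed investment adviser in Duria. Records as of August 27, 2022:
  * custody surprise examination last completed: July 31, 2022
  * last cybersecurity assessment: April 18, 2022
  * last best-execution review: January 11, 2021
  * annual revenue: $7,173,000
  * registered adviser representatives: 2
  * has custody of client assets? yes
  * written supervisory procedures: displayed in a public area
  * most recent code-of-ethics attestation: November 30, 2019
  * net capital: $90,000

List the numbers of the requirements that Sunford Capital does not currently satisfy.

1. written supervisory procedures present → met
2. registered adviser representatives 2 < 5 → not met
3. custody surprise examination 27 days ago vs limit 30 → met
4. best-execution review 593 days ago vs limit 730 → met
5. net capital $90,000 ≥ $80,000 → met
6. cybersecurity assessment 131 days ago vs limit 180 → met
7. condition 'has custody of client assets' holds; code-of-ethics attestation 1001 days ago vs limit 730 → not met
Not met: 2, 7

2, 7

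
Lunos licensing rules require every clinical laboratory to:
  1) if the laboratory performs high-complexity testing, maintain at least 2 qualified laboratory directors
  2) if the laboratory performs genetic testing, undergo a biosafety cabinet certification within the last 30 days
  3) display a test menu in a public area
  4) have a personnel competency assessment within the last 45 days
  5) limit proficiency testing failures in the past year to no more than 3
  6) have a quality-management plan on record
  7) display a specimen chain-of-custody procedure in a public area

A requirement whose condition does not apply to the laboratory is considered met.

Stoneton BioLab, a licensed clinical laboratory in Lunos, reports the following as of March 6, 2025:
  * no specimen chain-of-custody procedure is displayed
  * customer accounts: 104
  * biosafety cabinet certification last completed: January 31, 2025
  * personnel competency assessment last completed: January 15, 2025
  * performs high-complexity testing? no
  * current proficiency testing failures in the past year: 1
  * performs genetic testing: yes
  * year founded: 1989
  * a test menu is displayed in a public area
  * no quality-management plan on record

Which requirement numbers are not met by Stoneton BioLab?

2, 4, 6, 7

1. condition 'performs high-complexity testing' does not hold → requirement n/a → met
2. condition 'performs genetic testing' holds; biosafety cabinet certification 34 days ago vs limit 30 → not met
3. test menu present → met
4. personnel competency assessment 50 days ago vs limit 45 → not met
5. proficiency testing failures in the past year 1 ≤ 3 → met
6. quality-management plan absent → not met
7. specimen chain-of-custody procedure absent → not met
Not met: 2, 4, 6, 7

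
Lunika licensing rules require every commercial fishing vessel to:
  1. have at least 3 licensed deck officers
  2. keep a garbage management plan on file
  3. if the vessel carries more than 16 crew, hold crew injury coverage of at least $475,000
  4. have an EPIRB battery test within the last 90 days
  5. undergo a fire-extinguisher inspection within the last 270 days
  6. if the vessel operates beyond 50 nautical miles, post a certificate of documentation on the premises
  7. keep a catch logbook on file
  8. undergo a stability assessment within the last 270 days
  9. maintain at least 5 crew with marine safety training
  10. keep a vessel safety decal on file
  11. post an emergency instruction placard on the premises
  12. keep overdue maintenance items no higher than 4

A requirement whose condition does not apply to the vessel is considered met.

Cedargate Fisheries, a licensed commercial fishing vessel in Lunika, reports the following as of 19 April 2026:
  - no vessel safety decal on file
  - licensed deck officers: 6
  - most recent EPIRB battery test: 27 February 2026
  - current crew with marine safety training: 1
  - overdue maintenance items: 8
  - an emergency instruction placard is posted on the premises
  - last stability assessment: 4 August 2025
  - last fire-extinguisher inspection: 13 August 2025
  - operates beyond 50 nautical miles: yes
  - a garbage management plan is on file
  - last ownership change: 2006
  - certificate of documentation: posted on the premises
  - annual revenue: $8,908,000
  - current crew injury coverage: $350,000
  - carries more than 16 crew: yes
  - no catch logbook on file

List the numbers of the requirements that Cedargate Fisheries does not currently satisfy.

1. licensed deck officers 6 ≥ 3 → met
2. garbage management plan present → met
3. condition 'carries more than 16 crew' holds; crew injury coverage $350,000 < $475,000 → not met
4. EPIRB battery test 51 days ago vs limit 90 → met
5. fire-extinguisher inspection 249 days ago vs limit 270 → met
6. condition 'operates beyond 50 nautical miles' holds; certificate of documentation present → met
7. catch logbook absent → not met
8. stability assessment 258 days ago vs limit 270 → met
9. crew with marine safety training 1 < 5 → not met
10. vessel safety decal absent → not met
11. emergency instruction placard present → met
12. overdue maintenance items 8 > 4 → not met
Not met: 3, 7, 9, 10, 12

3, 7, 9, 10, 12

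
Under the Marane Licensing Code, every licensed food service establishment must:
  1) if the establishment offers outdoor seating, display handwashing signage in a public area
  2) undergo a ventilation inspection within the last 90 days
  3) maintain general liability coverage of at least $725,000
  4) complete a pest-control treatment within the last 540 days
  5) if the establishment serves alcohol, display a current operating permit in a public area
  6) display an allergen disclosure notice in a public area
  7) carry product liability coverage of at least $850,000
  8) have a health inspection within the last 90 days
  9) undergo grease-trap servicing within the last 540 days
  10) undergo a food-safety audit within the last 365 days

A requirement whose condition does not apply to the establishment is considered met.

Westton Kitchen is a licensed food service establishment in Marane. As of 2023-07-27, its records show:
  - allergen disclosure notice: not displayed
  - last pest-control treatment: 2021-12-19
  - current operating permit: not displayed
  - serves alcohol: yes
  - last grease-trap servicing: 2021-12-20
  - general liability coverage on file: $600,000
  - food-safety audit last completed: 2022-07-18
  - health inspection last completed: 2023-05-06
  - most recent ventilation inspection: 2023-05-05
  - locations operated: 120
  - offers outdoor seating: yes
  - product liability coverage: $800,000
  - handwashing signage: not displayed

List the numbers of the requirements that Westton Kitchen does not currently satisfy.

1, 3, 4, 5, 6, 7, 9, 10

1. condition 'offers outdoor seating' holds; handwashing signage absent → not met
2. ventilation inspection 83 days ago vs limit 90 → met
3. general liability coverage $600,000 < $725,000 → not met
4. pest-control treatment 585 days ago vs limit 540 → not met
5. condition 'serves alcohol' holds; current operating permit absent → not met
6. allergen disclosure notice absent → not met
7. product liability coverage $800,000 < $850,000 → not met
8. health inspection 82 days ago vs limit 90 → met
9. grease-trap servicing 584 days ago vs limit 540 → not met
10. food-safety audit 374 days ago vs limit 365 → not met
Not met: 1, 3, 4, 5, 6, 7, 9, 10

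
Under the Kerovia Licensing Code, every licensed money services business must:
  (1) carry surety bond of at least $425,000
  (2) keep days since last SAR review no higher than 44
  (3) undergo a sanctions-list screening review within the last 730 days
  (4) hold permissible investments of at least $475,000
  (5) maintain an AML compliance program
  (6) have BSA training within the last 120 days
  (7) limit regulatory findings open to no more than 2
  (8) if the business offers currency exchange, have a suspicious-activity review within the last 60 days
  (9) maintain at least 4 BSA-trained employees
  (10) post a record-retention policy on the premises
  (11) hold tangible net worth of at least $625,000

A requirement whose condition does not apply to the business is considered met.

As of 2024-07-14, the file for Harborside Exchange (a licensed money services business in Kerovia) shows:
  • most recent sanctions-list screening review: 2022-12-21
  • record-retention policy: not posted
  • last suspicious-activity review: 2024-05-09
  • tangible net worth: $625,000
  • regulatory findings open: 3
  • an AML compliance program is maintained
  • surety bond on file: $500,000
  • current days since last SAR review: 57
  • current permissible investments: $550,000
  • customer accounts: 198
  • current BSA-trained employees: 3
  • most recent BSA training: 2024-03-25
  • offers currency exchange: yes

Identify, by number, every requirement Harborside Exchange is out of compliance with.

2, 7, 8, 9, 10

1. surety bond $500,000 ≥ $425,000 → met
2. days since last SAR review 57 > 44 → not met
3. sanctions-list screening review 571 days ago vs limit 730 → met
4. permissible investments $550,000 ≥ $475,000 → met
5. AML compliance program present → met
6. BSA training 111 days ago vs limit 120 → met
7. regulatory findings open 3 > 2 → not met
8. condition 'offers currency exchange' holds; suspicious-activity review 66 days ago vs limit 60 → not met
9. BSA-trained employees 3 < 4 → not met
10. record-retention policy absent → not met
11. tangible net worth $625,000 ≥ $625,000 → met
Not met: 2, 7, 8, 9, 10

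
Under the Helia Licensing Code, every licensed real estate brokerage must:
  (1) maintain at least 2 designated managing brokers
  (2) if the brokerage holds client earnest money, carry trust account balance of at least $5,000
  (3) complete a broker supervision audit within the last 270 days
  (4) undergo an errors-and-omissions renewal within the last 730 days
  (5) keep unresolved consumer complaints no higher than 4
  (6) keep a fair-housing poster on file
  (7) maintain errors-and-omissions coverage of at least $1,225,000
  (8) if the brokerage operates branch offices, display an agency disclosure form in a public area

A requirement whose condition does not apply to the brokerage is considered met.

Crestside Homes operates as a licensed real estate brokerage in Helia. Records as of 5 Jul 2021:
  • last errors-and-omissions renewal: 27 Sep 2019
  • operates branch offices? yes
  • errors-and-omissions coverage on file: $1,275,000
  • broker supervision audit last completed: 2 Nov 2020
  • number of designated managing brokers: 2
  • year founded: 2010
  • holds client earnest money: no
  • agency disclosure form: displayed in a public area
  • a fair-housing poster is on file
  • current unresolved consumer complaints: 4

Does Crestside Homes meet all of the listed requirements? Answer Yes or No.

Yes

1. designated managing brokers 2 ≥ 2 → met
2. condition 'holds client earnest money' does not hold → requirement n/a → met
3. broker supervision audit 245 days ago vs limit 270 → met
4. errors-and-omissions renewal 647 days ago vs limit 730 → met
5. unresolved consumer complaints 4 ≤ 4 → met
6. fair-housing poster present → met
7. errors-and-omissions coverage $1,275,000 ≥ $1,225,000 → met
8. condition 'operates branch offices' holds; agency disclosure form present → met
All met.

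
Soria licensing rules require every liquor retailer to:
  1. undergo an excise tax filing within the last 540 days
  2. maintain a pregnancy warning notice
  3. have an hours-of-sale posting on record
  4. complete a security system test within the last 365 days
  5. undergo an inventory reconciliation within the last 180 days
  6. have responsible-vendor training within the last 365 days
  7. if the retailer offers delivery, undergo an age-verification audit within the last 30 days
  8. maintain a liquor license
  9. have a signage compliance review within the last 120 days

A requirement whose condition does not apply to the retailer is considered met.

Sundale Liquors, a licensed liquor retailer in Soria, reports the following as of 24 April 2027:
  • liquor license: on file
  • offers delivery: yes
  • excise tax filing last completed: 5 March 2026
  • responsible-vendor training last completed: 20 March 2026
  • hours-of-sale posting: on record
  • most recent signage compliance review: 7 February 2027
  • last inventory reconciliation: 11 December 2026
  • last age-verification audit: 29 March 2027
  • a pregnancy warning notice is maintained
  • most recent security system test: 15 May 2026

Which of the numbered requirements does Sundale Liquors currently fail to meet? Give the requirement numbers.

1. excise tax filing 415 days ago vs limit 540 → met
2. pregnancy warning notice present → met
3. hours-of-sale posting present → met
4. security system test 344 days ago vs limit 365 → met
5. inventory reconciliation 134 days ago vs limit 180 → met
6. responsible-vendor training 400 days ago vs limit 365 → not met
7. condition 'offers delivery' holds; age-verification audit 26 days ago vs limit 30 → met
8. liquor license present → met
9. signage compliance review 76 days ago vs limit 120 → met
Not met: 6

6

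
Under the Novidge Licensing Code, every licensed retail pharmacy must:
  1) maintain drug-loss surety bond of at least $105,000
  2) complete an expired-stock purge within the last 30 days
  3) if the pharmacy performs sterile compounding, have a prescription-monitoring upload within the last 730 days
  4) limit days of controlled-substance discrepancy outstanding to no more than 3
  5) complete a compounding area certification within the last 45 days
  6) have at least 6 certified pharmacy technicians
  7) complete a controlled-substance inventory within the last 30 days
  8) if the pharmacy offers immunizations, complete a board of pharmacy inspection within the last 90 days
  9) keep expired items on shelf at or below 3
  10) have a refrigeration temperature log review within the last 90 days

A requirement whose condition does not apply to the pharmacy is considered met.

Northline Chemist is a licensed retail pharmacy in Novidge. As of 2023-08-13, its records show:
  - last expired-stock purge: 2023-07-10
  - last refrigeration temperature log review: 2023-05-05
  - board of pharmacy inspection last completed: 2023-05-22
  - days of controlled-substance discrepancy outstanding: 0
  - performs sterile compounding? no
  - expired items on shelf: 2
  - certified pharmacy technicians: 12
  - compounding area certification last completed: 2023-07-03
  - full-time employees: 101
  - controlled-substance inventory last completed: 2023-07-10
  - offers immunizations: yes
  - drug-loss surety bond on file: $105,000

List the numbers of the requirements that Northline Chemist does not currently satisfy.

2, 7, 10

1. drug-loss surety bond $105,000 ≥ $105,000 → met
2. expired-stock purge 34 days ago vs limit 30 → not met
3. condition 'performs sterile compounding' does not hold → requirement n/a → met
4. days of controlled-substance discrepancy outstanding 0 ≤ 3 → met
5. compounding area certification 41 days ago vs limit 45 → met
6. certified pharmacy technicians 12 ≥ 6 → met
7. controlled-substance inventory 34 days ago vs limit 30 → not met
8. condition 'offers immunizations' holds; board of pharmacy inspection 83 days ago vs limit 90 → met
9. expired items on shelf 2 ≤ 3 → met
10. refrigeration temperature log review 100 days ago vs limit 90 → not met
Not met: 2, 7, 10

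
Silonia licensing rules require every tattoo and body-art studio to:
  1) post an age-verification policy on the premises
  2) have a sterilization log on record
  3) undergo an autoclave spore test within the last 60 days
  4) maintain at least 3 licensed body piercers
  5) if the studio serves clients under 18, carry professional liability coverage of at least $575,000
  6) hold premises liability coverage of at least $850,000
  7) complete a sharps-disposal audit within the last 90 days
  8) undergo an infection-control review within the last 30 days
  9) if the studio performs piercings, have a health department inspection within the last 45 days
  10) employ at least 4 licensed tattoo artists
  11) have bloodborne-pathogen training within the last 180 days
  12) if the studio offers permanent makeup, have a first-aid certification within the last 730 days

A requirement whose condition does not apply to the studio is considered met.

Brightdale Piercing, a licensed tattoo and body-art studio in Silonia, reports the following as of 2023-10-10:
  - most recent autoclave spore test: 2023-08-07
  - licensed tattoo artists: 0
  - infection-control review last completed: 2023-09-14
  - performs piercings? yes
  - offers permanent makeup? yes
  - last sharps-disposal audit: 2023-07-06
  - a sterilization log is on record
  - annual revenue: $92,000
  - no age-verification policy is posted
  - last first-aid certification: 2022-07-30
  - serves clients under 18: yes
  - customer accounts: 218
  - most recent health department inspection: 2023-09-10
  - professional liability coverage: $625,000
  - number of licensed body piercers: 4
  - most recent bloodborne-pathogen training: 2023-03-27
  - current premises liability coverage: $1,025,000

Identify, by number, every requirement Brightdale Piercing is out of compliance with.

1, 3, 7, 10, 11

1. age-verification policy absent → not met
2. sterilization log present → met
3. autoclave spore test 64 days ago vs limit 60 → not met
4. licensed body piercers 4 ≥ 3 → met
5. condition 'serves clients under 18' holds; professional liability coverage $625,000 ≥ $575,000 → met
6. premises liability coverage $1,025,000 ≥ $850,000 → met
7. sharps-disposal audit 96 days ago vs limit 90 → not met
8. infection-control review 26 days ago vs limit 30 → met
9. condition 'performs piercings' holds; health department inspection 30 days ago vs limit 45 → met
10. licensed tattoo artists 0 < 4 → not met
11. bloodborne-pathogen training 197 days ago vs limit 180 → not met
12. condition 'offers permanent makeup' holds; first-aid certification 437 days ago vs limit 730 → met
Not met: 1, 3, 7, 10, 11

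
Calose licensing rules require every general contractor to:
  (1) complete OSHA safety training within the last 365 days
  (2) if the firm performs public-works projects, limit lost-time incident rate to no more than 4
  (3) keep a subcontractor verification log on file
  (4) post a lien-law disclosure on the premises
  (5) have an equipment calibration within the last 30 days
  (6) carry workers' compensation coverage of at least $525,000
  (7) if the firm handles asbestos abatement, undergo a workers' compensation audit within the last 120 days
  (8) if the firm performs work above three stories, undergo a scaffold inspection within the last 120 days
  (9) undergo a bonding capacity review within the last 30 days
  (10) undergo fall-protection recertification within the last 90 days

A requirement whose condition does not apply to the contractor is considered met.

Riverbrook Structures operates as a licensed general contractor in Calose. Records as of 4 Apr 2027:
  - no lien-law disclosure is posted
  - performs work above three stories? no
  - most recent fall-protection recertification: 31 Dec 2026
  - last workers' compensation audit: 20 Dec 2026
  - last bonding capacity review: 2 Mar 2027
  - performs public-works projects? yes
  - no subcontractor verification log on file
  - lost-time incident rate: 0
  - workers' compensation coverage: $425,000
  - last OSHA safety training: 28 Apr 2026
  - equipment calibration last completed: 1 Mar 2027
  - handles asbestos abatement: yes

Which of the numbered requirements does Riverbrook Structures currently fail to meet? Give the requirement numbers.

1. OSHA safety training 341 days ago vs limit 365 → met
2. condition 'performs public-works projects' holds; lost-time incident rate 0 ≤ 4 → met
3. subcontractor verification log absent → not met
4. lien-law disclosure absent → not met
5. equipment calibration 34 days ago vs limit 30 → not met
6. workers' compensation coverage $425,000 < $525,000 → not met
7. condition 'handles asbestos abatement' holds; workers' compensation audit 105 days ago vs limit 120 → met
8. condition 'performs work above three stories' does not hold → requirement n/a → met
9. bonding capacity review 33 days ago vs limit 30 → not met
10. fall-protection recertification 94 days ago vs limit 90 → not met
Not met: 3, 4, 5, 6, 9, 10

3, 4, 5, 6, 9, 10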